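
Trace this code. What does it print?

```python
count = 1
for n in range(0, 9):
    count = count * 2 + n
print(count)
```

n=0: count = 1*2+0 = 2
n=1: count = 2*2+1 = 5
n=2: count = 5*2+2 = 12
n=3: count = 12*2+3 = 27
n=4: count = 27*2+4 = 58
n=5: count = 58*2+5 = 121
n=6: count = 121*2+6 = 248
n=7: count = 248*2+7 = 503
n=8: count = 503*2+8 = 1014

1014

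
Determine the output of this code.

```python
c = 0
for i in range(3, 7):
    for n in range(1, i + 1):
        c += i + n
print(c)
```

138

i=3,n=1: c = 0+4 = 4
i=3,n=2: c = 4+5 = 9
i=3,n=3: c = 9+6 = 15
i=4,n=1: c = 15+5 = 20
i=4,n=2: c = 20+6 = 26
i=4,n=3: c = 26+7 = 33
i=4,n=4: c = 33+8 = 41
i=5,n=1: c = 41+6 = 47
i=5,n=2: c = 47+7 = 54
i=5,n=3: c = 54+8 = 62
i=5,n=4: c = 62+9 = 71
i=5,n=5: c = 71+10 = 81
i=6,n=1: c = 81+7 = 88
i=6,n=2: c = 88+8 = 96
i=6,n=3: c = 96+9 = 105
i=6,n=4: c = 105+10 = 115
i=6,n=5: c = 115+11 = 126
i=6,n=6: c = 126+12 = 138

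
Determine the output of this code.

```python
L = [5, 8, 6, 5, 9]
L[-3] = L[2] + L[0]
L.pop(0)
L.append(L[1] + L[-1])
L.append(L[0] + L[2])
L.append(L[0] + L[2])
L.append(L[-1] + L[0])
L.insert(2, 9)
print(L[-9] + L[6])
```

21

L[-3] = L[2]+L[0] = 6+5 = 11 → [5, 8, 11, 5, 9]
pop(0) removes 5 → [8, 11, 5, 9]
append L[1]+L[-1] = 11+9 = 20 → [8, 11, 5, 9, 20]
append L[0]+L[2] = 8+5 = 13 → [8, 11, 5, 9, 20, 13]
append L[0]+L[2] = 8+5 = 13 → [8, 11, 5, 9, 20, 13, 13]
append L[-1]+L[0] = 13+8 = 21 → [8, 11, 5, 9, 20, 13, 13, 21]
insert 9 at 2 → [8, 11, 9, 5, 9, 20, 13, 13, 21]
L[-9]+L[6] = 8+13 = 21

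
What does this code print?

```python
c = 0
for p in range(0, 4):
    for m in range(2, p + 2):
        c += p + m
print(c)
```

30

p=1,m=2: c = 0+3 = 3
p=2,m=2: c = 3+4 = 7
p=2,m=3: c = 7+5 = 12
p=3,m=2: c = 12+5 = 17
p=3,m=3: c = 17+6 = 23
p=3,m=4: c = 23+7 = 30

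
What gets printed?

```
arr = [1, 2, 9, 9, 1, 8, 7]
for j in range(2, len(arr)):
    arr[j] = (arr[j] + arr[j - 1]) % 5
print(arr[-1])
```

j=2: arr[2] = (9+2)%5 = 1 → [1, 2, 1, 9, 1, 8, 7]
j=3: arr[3] = (9+1)%5 = 0 → [1, 2, 1, 0, 1, 8, 7]
j=4: arr[4] = (1+0)%5 = 1 → [1, 2, 1, 0, 1, 8, 7]
j=5: arr[5] = (8+1)%5 = 4 → [1, 2, 1, 0, 1, 4, 7]
j=6: arr[6] = (7+4)%5 = 1 → [1, 2, 1, 0, 1, 4, 1]

1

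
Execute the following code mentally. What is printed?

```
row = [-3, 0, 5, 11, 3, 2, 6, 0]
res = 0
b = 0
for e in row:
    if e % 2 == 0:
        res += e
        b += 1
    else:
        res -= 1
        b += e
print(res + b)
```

24

e=-3: not even, res = 0-1 = -1; b=-3
e=0: even, res = (-1)+0 = -1; b=-2
e=5: not even, res = (-1)-1 = -2; b=3
e=11: not even, res = (-2)-1 = -3; b=14
e=3: not even, res = (-3)-1 = -4; b=17
e=2: even, res = (-4)+2 = -2; b=18
e=6: even, res = (-2)+6 = 4; b=19
e=0: even, res = 4+0 = 4; b=20
res+b = 4+20 = 24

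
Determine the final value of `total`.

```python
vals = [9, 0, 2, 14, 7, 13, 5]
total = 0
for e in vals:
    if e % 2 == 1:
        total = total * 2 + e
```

131

e=9: odd, total = 0*2+9 = 9
e=0: not odd
e=2: not odd
e=14: not odd
e=7: odd, total = 9*2+7 = 25
e=13: odd, total = 25*2+13 = 63
e=5: odd, total = 63*2+5 = 131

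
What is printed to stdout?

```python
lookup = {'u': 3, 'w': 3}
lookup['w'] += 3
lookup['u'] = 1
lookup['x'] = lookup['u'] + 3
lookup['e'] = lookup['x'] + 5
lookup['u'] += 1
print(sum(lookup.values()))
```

21

lookup['w'] = 3+3 = 6 → {'u': 3, 'w': 6}
lookup['u'] = 1 → {'u': 1, 'w': 6}
lookup['x'] = lookup['u']+3 = 4 → {'u': 1, 'w': 6, 'x': 4}
lookup['e'] = lookup['x']+5 = 9 → {'u': 1, 'w': 6, 'x': 4, 'e': 9}
lookup['u'] = 1+1 = 2 → {'u': 2, 'w': 6, 'x': 4, 'e': 9}
sum of values = 21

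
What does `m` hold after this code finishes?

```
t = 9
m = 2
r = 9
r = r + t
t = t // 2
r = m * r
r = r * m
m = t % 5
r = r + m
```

4

r = 9+9 = 18
t = 9//2 = 4
r = 2*18 = 36
r = 36*2 = 72
m = 4%5 = 4
r = 72+4 = 76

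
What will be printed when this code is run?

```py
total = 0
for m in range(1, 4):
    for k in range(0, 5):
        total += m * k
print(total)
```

60

m=1,k=0: total = 0+0 = 0
m=1,k=1: total = 0+1 = 1
m=1,k=2: total = 1+2 = 3
m=1,k=3: total = 3+3 = 6
m=1,k=4: total = 6+4 = 10
m=2,k=0: total = 10+0 = 10
m=2,k=1: total = 10+2 = 12
m=2,k=2: total = 12+4 = 16
m=2,k=3: total = 16+6 = 22
m=2,k=4: total = 22+8 = 30
m=3,k=0: total = 30+0 = 30
m=3,k=1: total = 30+3 = 33
m=3,k=2: total = 33+6 = 39
m=3,k=3: total = 39+9 = 48
m=3,k=4: total = 48+12 = 60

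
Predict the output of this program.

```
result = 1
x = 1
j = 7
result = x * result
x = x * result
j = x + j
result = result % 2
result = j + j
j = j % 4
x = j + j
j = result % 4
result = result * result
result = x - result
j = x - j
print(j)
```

result = 1*1 = 1
x = 1*1 = 1
j = 1+7 = 8
result = 1%2 = 1
result = 8+8 = 16
j = 8%4 = 0
x = 0+0 = 0
j = 16%4 = 0
result = 16*16 = 256
result = 0-256 = -256
j = 0-0 = 0

0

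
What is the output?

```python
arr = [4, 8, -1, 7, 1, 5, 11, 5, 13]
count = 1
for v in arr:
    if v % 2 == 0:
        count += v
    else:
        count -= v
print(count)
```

-28

v=4: even, count = 1+4 = 5
v=8: even, count = 5+8 = 13
v=-1: not even, count = 13-(-1) = 14
v=7: not even, count = 14-7 = 7
v=1: not even, count = 7-1 = 6
v=5: not even, count = 6-5 = 1
v=11: not even, count = 1-11 = -10
v=5: not even, count = (-10)-5 = -15
v=13: not even, count = (-15)-13 = -28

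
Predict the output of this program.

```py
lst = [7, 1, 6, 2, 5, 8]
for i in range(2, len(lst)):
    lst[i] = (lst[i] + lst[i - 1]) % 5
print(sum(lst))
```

i=2: lst[2] = (6+1)%5 = 2 → [7, 1, 2, 2, 5, 8]
i=3: lst[3] = (2+2)%5 = 4 → [7, 1, 2, 4, 5, 8]
i=4: lst[4] = (5+4)%5 = 4 → [7, 1, 2, 4, 4, 8]
i=5: lst[5] = (8+4)%5 = 2 → [7, 1, 2, 4, 4, 2]
sum = 20

20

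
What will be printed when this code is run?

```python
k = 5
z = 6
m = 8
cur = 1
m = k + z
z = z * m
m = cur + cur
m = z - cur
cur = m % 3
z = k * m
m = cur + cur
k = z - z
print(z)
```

325

m = 5+6 = 11
z = 6*11 = 66
m = 1+1 = 2
m = 66-1 = 65
cur = 65%3 = 2
z = 5*65 = 325
m = 2+2 = 4
k = 325-325 = 0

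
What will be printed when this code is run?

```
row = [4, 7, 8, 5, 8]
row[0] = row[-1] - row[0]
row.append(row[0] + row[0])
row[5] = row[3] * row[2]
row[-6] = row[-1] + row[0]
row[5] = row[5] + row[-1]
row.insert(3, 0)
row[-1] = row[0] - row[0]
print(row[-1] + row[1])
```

row[0] = row[-1]-row[0] = 8-4 = 4 → [4, 7, 8, 5, 8]
append row[0]+row[0] = 4+4 = 8 → [4, 7, 8, 5, 8, 8]
row[5] = row[3]*row[2] = 5*8 = 40 → [4, 7, 8, 5, 8, 40]
row[-6] = row[-1]+row[0] = 40+4 = 44 → [44, 7, 8, 5, 8, 40]
row[5] = row[5]+row[-1] = 40+40 = 80 → [44, 7, 8, 5, 8, 80]
insert 0 at 3 → [44, 7, 8, 0, 5, 8, 80]
row[-1] = row[0]-row[0] = 44-44 = 0 → [44, 7, 8, 0, 5, 8, 0]
row[-1]+row[1] = 0+7 = 7

7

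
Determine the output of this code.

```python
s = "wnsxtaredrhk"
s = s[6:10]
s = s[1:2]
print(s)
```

slice [6:10] → 'redr'
slice [1:2] → 'e'

e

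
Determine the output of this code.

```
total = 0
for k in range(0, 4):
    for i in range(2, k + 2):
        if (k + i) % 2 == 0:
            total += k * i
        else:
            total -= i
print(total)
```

2

k=1,i=2: odd sum, total = 0-2 = -2
k=2,i=2: even sum, total = (-2)+4 = 2
k=2,i=3: odd sum, total = 2-3 = -1
k=3,i=2: odd sum, total = (-1)-2 = -3
k=3,i=3: even sum, total = (-3)+9 = 6
k=3,i=4: odd sum, total = 6-4 = 2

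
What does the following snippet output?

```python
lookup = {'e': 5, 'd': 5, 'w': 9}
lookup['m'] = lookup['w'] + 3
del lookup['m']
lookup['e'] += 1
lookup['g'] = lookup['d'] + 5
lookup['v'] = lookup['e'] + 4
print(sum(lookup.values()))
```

40

lookup['m'] = lookup['w']+3 = 12 → {'e': 5, 'd': 5, 'w': 9, 'm': 12}
del 'm' → {'e': 5, 'd': 5, 'w': 9}
lookup['e'] = 5+1 = 6 → {'e': 6, 'd': 5, 'w': 9}
lookup['g'] = lookup['d']+5 = 10 → {'e': 6, 'd': 5, 'w': 9, 'g': 10}
lookup['v'] = lookup['e']+4 = 10 → {'e': 6, 'd': 5, 'w': 9, 'g': 10, 'v': 10}
sum of values = 40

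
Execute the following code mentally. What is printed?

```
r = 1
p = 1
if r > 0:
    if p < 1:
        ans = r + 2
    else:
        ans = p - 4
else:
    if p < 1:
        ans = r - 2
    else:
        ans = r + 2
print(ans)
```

-3

r=1, p=1
r > 0 is True; p < 1 is False
→ ans = p - 4 = -3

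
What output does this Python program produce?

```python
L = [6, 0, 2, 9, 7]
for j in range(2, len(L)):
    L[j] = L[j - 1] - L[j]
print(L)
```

j=2: L[2] = 0-2 = -2 → [6, 0, -2, 9, 7]
j=3: L[3] = (-2)-9 = -11 → [6, 0, -2, -11, 7]
j=4: L[4] = (-11)-7 = -18 → [6, 0, -2, -11, -18]

[6, 0, -2, -11, -18]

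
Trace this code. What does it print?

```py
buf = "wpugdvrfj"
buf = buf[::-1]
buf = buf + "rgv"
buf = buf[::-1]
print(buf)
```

vgrwpugdvrfj

reverse → 'jfrvdgupw'
+ 'rgv' → 'jfrvdgupwrgv'
reverse → 'vgrwpugdvrfj'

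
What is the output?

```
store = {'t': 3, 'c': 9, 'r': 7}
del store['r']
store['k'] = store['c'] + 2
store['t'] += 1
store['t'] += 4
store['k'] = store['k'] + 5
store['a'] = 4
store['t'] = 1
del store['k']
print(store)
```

{'t': 1, 'c': 9, 'a': 4}

del 'r' → {'t': 3, 'c': 9}
store['k'] = store['c']+2 = 11 → {'t': 3, 'c': 9, 'k': 11}
store['t'] = 3+1 = 4 → {'t': 4, 'c': 9, 'k': 11}
store['t'] = 4+4 = 8 → {'t': 8, 'c': 9, 'k': 11}
store['k'] = store['k']+5 = 16 → {'t': 8, 'c': 9, 'k': 16}
store['a'] = 4 → {'t': 8, 'c': 9, 'k': 16, 'a': 4}
store['t'] = 1 → {'t': 1, 'c': 9, 'k': 16, 'a': 4}
del 'k' → {'t': 1, 'c': 9, 'a': 4}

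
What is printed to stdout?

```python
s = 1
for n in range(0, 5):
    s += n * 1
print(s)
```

n=0: s = 1+0*1 = 1
n=1: s = 1+1*1 = 2
n=2: s = 2+2*1 = 4
n=3: s = 4+3*1 = 7
n=4: s = 7+4*1 = 11

11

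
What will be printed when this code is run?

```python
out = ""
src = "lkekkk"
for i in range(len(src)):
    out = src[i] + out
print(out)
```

kkkekl

i=0: prepend 'l' → 'l'
i=1: prepend 'k' → 'kl'
i=2: prepend 'e' → 'ekl'
i=3: prepend 'k' → 'kekl'
i=4: prepend 'k' → 'kkekl'
i=5: prepend 'k' → 'kkkekl'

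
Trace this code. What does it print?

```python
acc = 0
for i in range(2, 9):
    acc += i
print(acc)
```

35

i=2: acc = 0+2 = 2
i=3: acc = 2+3 = 5
i=4: acc = 5+4 = 9
i=5: acc = 9+5 = 14
i=6: acc = 14+6 = 20
i=7: acc = 20+7 = 27
i=8: acc = 27+8 = 35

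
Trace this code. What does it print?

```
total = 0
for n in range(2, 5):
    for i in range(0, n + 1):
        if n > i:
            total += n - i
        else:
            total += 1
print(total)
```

22

n=2,i=0: 2>0, total = 0+2 = 2
n=2,i=1: 2>1, total = 2+1 = 3
n=2,i=2: not 2>2, total = 3+1 = 4
n=3,i=0: 3>0, total = 4+3 = 7
n=3,i=1: 3>1, total = 7+2 = 9
n=3,i=2: 3>2, total = 9+1 = 10
n=3,i=3: not 3>3, total = 10+1 = 11
n=4,i=0: 4>0, total = 11+4 = 15
n=4,i=1: 4>1, total = 15+3 = 18
n=4,i=2: 4>2, total = 18+2 = 20
n=4,i=3: 4>3, total = 20+1 = 21
n=4,i=4: not 4>4, total = 21+1 = 22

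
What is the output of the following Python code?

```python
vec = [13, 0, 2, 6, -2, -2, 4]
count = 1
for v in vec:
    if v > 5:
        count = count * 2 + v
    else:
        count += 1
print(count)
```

v=13: >5, count = 1*2+13 = 15
v=0: not >5, count = 15+1 = 16
v=2: not >5, count = 16+1 = 17
v=6: >5, count = 17*2+6 = 40
v=-2: not >5, count = 40+1 = 41
v=-2: not >5, count = 41+1 = 42
v=4: not >5, count = 42+1 = 43

43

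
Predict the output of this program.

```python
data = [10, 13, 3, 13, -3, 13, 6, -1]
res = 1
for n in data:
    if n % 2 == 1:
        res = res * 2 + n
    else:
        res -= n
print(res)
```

-7

n=10: not odd, res = 1-10 = -9
n=13: odd, res = (-9)*2+13 = -5
n=3: odd, res = (-5)*2+3 = -7
n=13: odd, res = (-7)*2+13 = -1
n=-3: odd, res = (-1)*2+(-3) = -5
n=13: odd, res = (-5)*2+13 = 3
n=6: not odd, res = 3-6 = -3
n=-1: odd, res = (-3)*2+(-1) = -7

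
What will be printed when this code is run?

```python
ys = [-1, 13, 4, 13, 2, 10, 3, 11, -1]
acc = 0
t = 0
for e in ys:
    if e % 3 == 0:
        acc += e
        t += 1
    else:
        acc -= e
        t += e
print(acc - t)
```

e=-1: not %3==0, acc = 0-(-1) = 1; t=-1
e=13: not %3==0, acc = 1-13 = -12; t=12
e=4: not %3==0, acc = (-12)-4 = -16; t=16
e=13: not %3==0, acc = (-16)-13 = -29; t=29
e=2: not %3==0, acc = (-29)-2 = -31; t=31
e=10: not %3==0, acc = (-31)-10 = -41; t=41
e=3: %3==0, acc = (-41)+3 = -38; t=42
e=11: not %3==0, acc = (-38)-11 = -49; t=53
e=-1: not %3==0, acc = (-49)-(-1) = -48; t=52
acc-t = (-48)-52 = -100

-100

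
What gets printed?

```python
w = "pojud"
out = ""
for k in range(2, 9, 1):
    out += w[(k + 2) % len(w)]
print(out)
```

k=2: add w[4]='d' → 'd'
k=3: add w[0]='p' → 'dp'
k=4: add w[1]='o' → 'dpo'
k=5: add w[2]='j' → 'dpoj'
k=6: add w[3]='u' → 'dpoju'
k=7: add w[4]='d' → 'dpojud'
k=8: add w[0]='p' → 'dpojudp'

dpojudp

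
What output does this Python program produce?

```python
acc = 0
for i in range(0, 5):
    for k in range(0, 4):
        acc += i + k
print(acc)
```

70

i=0,k=0: acc = 0+0 = 0
i=0,k=1: acc = 0+1 = 1
i=0,k=2: acc = 1+2 = 3
i=0,k=3: acc = 3+3 = 6
i=1,k=0: acc = 6+1 = 7
i=1,k=1: acc = 7+2 = 9
i=1,k=2: acc = 9+3 = 12
i=1,k=3: acc = 12+4 = 16
i=2,k=0: acc = 16+2 = 18
i=2,k=1: acc = 18+3 = 21
i=2,k=2: acc = 21+4 = 25
i=2,k=3: acc = 25+5 = 30
i=3,k=0: acc = 30+3 = 33
i=3,k=1: acc = 33+4 = 37
i=3,k=2: acc = 37+5 = 42
i=3,k=3: acc = 42+6 = 48
i=4,k=0: acc = 48+4 = 52
i=4,k=1: acc = 52+5 = 57
i=4,k=2: acc = 57+6 = 63
i=4,k=3: acc = 63+7 = 70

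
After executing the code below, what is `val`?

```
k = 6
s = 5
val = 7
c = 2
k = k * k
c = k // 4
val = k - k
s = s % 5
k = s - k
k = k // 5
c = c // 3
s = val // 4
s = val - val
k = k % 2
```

0

k = 6*6 = 36
c = 36//4 = 9
val = 36-36 = 0
s = 5%5 = 0
k = 0-36 = -36
k = (-36)//5 = -8
c = 9//3 = 3
s = 0//4 = 0
s = 0-0 = 0
k = (-8)%2 = 0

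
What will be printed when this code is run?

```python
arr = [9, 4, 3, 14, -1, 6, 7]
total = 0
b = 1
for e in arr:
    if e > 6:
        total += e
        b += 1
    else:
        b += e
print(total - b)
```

14

e=9: >6, total = 0+9 = 9; b=2
e=4: not >6; b=6
e=3: not >6; b=9
e=14: >6, total = 9+14 = 23; b=10
e=-1: not >6; b=9
e=6: not >6; b=15
e=7: >6, total = 23+7 = 30; b=16
total-b = 30-16 = 14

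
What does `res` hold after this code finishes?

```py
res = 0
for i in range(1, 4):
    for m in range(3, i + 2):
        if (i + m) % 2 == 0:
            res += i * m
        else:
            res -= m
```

i=2,m=3: odd sum, res = 0-3 = -3
i=3,m=3: even sum, res = (-3)+9 = 6
i=3,m=4: odd sum, res = 6-4 = 2

2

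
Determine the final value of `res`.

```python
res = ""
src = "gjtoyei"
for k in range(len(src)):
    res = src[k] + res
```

'ieyotjg'

k=0: prepend 'g' → 'g'
k=1: prepend 'j' → 'jg'
k=2: prepend 't' → 'tjg'
k=3: prepend 'o' → 'otjg'
k=4: prepend 'y' → 'yotjg'
k=5: prepend 'e' → 'eyotjg'
k=6: prepend 'i' → 'ieyotjg'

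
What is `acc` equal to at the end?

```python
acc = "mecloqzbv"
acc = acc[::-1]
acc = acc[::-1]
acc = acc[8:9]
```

'v'

reverse → 'vbzqolcem'
reverse → 'mecloqzbv'
slice [8:9] → 'v'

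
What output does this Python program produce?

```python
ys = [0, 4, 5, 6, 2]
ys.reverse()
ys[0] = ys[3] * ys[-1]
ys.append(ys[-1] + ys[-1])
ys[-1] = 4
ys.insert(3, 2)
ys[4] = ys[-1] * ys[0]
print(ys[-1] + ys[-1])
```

8

reverse → [2, 6, 5, 4, 0]
ys[0] = ys[3]*ys[-1] = 4*0 = 0 → [0, 6, 5, 4, 0]
append ys[-1]+ys[-1] = 0+0 = 0 → [0, 6, 5, 4, 0, 0]
ys[-1] = 4 → [0, 6, 5, 4, 0, 4]
insert 2 at 3 → [0, 6, 5, 2, 4, 0, 4]
ys[4] = ys[-1]*ys[0] = 4*0 = 0 → [0, 6, 5, 2, 0, 0, 4]
ys[-1]+ys[-1] = 4+4 = 8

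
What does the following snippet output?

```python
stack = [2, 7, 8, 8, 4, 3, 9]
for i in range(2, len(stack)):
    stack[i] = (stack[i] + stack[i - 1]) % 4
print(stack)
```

[2, 7, 3, 3, 3, 2, 3]

i=2: stack[2] = (8+7)%4 = 3 → [2, 7, 3, 8, 4, 3, 9]
i=3: stack[3] = (8+3)%4 = 3 → [2, 7, 3, 3, 4, 3, 9]
i=4: stack[4] = (4+3)%4 = 3 → [2, 7, 3, 3, 3, 3, 9]
i=5: stack[5] = (3+3)%4 = 2 → [2, 7, 3, 3, 3, 2, 9]
i=6: stack[6] = (9+2)%4 = 3 → [2, 7, 3, 3, 3, 2, 3]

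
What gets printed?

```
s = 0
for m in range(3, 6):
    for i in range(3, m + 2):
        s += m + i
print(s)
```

75

m=3,i=3: s = 0+6 = 6
m=3,i=4: s = 6+7 = 13
m=4,i=3: s = 13+7 = 20
m=4,i=4: s = 20+8 = 28
m=4,i=5: s = 28+9 = 37
m=5,i=3: s = 37+8 = 45
m=5,i=4: s = 45+9 = 54
m=5,i=5: s = 54+10 = 64
m=5,i=6: s = 64+11 = 75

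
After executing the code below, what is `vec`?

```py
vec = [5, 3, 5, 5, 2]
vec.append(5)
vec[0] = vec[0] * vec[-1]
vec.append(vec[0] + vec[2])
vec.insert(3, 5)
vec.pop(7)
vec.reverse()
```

[5, 2, 5, 5, 5, 3, 25]

append 5 → [5, 3, 5, 5, 2, 5]
vec[0] = vec[0]*vec[-1] = 5*5 = 25 → [25, 3, 5, 5, 2, 5]
append vec[0]+vec[2] = 25+5 = 30 → [25, 3, 5, 5, 2, 5, 30]
insert 5 at 3 → [25, 3, 5, 5, 5, 2, 5, 30]
pop(7) removes 30 → [25, 3, 5, 5, 5, 2, 5]
reverse → [5, 2, 5, 5, 5, 3, 25]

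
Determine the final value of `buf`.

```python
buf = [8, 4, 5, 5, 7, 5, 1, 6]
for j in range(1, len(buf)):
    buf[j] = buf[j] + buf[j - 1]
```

[8, 12, 17, 22, 29, 34, 35, 41]

j=1: buf[1] = 4+8 = 12 → [8, 12, 5, 5, 7, 5, 1, 6]
j=2: buf[2] = 5+12 = 17 → [8, 12, 17, 5, 7, 5, 1, 6]
j=3: buf[3] = 5+17 = 22 → [8, 12, 17, 22, 7, 5, 1, 6]
j=4: buf[4] = 7+22 = 29 → [8, 12, 17, 22, 29, 5, 1, 6]
j=5: buf[5] = 5+29 = 34 → [8, 12, 17, 22, 29, 34, 1, 6]
j=6: buf[6] = 1+34 = 35 → [8, 12, 17, 22, 29, 34, 35, 6]
j=7: buf[7] = 6+35 = 41 → [8, 12, 17, 22, 29, 34, 35, 41]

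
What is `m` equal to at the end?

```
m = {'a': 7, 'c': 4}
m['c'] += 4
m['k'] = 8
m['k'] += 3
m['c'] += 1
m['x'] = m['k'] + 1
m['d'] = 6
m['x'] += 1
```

{'a': 7, 'c': 9, 'k': 11, 'x': 13, 'd': 6}

m['c'] = 4+4 = 8 → {'a': 7, 'c': 8}
m['k'] = 8 → {'a': 7, 'c': 8, 'k': 8}
m['k'] = 8+3 = 11 → {'a': 7, 'c': 8, 'k': 11}
m['c'] = 8+1 = 9 → {'a': 7, 'c': 9, 'k': 11}
m['x'] = m['k']+1 = 12 → {'a': 7, 'c': 9, 'k': 11, 'x': 12}
m['d'] = 6 → {'a': 7, 'c': 9, 'k': 11, 'x': 12, 'd': 6}
m['x'] = 12+1 = 13 → {'a': 7, 'c': 9, 'k': 11, 'x': 13, 'd': 6}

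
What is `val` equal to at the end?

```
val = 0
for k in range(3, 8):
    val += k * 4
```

k=3: val = 0+3*4 = 12
k=4: val = 12+4*4 = 28
k=5: val = 28+5*4 = 48
k=6: val = 48+6*4 = 72
k=7: val = 72+7*4 = 100

100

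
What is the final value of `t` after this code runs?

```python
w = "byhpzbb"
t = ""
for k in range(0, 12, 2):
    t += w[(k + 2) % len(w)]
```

'hzbypb'

k=0: add w[2]='h' → 'h'
k=2: add w[4]='z' → 'hz'
k=4: add w[6]='b' → 'hzb'
k=6: add w[1]='y' → 'hzby'
k=8: add w[3]='p' → 'hzbyp'
k=10: add w[5]='b' → 'hzbypb'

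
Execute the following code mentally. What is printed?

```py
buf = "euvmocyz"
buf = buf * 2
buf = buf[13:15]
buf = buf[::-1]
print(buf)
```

repeat ×2 → 'euvmocyzeuvmocyz'
slice [13:15] → 'cy'
reverse → 'yc'

yc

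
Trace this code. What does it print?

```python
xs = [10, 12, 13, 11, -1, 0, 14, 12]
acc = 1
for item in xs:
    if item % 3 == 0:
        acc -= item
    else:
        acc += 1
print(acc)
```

-18

item=10: not %3==0, acc = 1+1 = 2
item=12: %3==0, acc = 2-12 = -10
item=13: not %3==0, acc = (-10)+1 = -9
item=11: not %3==0, acc = (-9)+1 = -8
item=-1: not %3==0, acc = (-8)+1 = -7
item=0: %3==0, acc = (-7)-0 = -7
item=14: not %3==0, acc = (-7)+1 = -6
item=12: %3==0, acc = (-6)-12 = -18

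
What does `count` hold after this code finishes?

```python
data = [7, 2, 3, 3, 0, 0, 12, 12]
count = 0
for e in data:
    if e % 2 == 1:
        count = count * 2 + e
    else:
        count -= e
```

5

e=7: odd, count = 0*2+7 = 7
e=2: not odd, count = 7-2 = 5
e=3: odd, count = 5*2+3 = 13
e=3: odd, count = 13*2+3 = 29
e=0: not odd, count = 29-0 = 29
e=0: not odd, count = 29-0 = 29
e=12: not odd, count = 29-12 = 17
e=12: not odd, count = 17-12 = 5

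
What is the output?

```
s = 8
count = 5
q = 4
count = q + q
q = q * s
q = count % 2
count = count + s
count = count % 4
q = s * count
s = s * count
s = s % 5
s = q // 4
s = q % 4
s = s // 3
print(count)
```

count = 4+4 = 8
q = 4*8 = 32
q = 8%2 = 0
count = 8+8 = 16
count = 16%4 = 0
q = 8*0 = 0
s = 8*0 = 0
s = 0%5 = 0
s = 0//4 = 0
s = 0%4 = 0
s = 0//3 = 0

0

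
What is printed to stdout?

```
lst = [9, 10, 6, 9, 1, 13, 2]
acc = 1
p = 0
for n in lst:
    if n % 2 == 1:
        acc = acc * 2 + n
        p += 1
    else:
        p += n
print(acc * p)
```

3058

n=9: odd, acc = 1*2+9 = 11; p=1
n=10: not odd; p=11
n=6: not odd; p=17
n=9: odd, acc = 11*2+9 = 31; p=18
n=1: odd, acc = 31*2+1 = 63; p=19
n=13: odd, acc = 63*2+13 = 139; p=20
n=2: not odd; p=22
acc*p = 139*22 = 3058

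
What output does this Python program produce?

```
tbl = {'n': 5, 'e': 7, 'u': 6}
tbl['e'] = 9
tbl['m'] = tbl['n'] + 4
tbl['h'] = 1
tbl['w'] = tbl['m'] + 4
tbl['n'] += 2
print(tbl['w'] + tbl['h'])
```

14

tbl['e'] = 9 → {'n': 5, 'e': 9, 'u': 6}
tbl['m'] = tbl['n']+4 = 9 → {'n': 5, 'e': 9, 'u': 6, 'm': 9}
tbl['h'] = 1 → {'n': 5, 'e': 9, 'u': 6, 'm': 9, 'h': 1}
tbl['w'] = tbl['m']+4 = 13 → {'n': 5, 'e': 9, 'u': 6, 'm': 9, 'h': 1, 'w': 13}
tbl['n'] = 5+2 = 7 → {'n': 7, 'e': 9, 'u': 6, 'm': 9, 'h': 1, 'w': 13}
tbl['w']+tbl['h'] = 13+1 = 14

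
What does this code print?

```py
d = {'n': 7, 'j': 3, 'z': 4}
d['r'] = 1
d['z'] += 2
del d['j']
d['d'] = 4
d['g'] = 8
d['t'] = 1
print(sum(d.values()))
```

27

d['r'] = 1 → {'n': 7, 'j': 3, 'z': 4, 'r': 1}
d['z'] = 4+2 = 6 → {'n': 7, 'j': 3, 'z': 6, 'r': 1}
del 'j' → {'n': 7, 'z': 6, 'r': 1}
d['d'] = 4 → {'n': 7, 'z': 6, 'r': 1, 'd': 4}
d['g'] = 8 → {'n': 7, 'z': 6, 'r': 1, 'd': 4, 'g': 8}
d['t'] = 1 → {'n': 7, 'z': 6, 'r': 1, 'd': 4, 'g': 8, 't': 1}
sum of values = 27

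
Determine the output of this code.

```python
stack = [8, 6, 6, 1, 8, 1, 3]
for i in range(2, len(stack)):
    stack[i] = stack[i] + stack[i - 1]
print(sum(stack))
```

107

i=2: stack[2] = 6+6 = 12 → [8, 6, 12, 1, 8, 1, 3]
i=3: stack[3] = 1+12 = 13 → [8, 6, 12, 13, 8, 1, 3]
i=4: stack[4] = 8+13 = 21 → [8, 6, 12, 13, 21, 1, 3]
i=5: stack[5] = 1+21 = 22 → [8, 6, 12, 13, 21, 22, 3]
i=6: stack[6] = 3+22 = 25 → [8, 6, 12, 13, 21, 22, 25]
sum = 107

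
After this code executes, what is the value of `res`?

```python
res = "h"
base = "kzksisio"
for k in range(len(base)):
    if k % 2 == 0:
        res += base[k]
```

'hkkii'

k=0: add 'k' → 'hk'
k=1: skip
k=2: add 'k' → 'hkk'
k=3: skip
k=4: add 'i' → 'hkki'
k=5: skip
k=6: add 'i' → 'hkkii'
k=7: skip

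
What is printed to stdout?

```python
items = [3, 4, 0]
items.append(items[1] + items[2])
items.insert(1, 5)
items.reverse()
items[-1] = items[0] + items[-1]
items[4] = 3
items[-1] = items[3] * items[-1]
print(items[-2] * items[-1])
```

75

append items[1]+items[2] = 4+0 = 4 → [3, 4, 0, 4]
insert 5 at 1 → [3, 5, 4, 0, 4]
reverse → [4, 0, 4, 5, 3]
items[-1] = items[0]+items[-1] = 4+3 = 7 → [4, 0, 4, 5, 7]
items[4] = 3 → [4, 0, 4, 5, 3]
items[-1] = items[3]*items[-1] = 5*3 = 15 → [4, 0, 4, 5, 15]
items[-2]*items[-1] = 5*15 = 75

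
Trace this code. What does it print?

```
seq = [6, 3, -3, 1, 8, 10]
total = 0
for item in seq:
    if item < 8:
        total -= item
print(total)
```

-7

item=6: <8, total = 0-6 = -6
item=3: <8, total = (-6)-3 = -9
item=-3: <8, total = (-9)-(-3) = -6
item=1: <8, total = (-6)-1 = -7
item=8: not <8
item=10: not <8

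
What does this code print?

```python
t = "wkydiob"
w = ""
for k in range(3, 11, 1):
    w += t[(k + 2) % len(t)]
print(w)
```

k=3: add t[5]='o' → 'o'
k=4: add t[6]='b' → 'ob'
k=5: add t[0]='w' → 'obw'
k=6: add t[1]='k' → 'obwk'
k=7: add t[2]='y' → 'obwky'
k=8: add t[3]='d' → 'obwkyd'
k=9: add t[4]='i' → 'obwkydi'
k=10: add t[5]='o' → 'obwkydio'

obwkydio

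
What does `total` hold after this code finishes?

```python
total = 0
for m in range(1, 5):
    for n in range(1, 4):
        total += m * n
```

60

m=1,n=1: total = 0+1 = 1
m=1,n=2: total = 1+2 = 3
m=1,n=3: total = 3+3 = 6
m=2,n=1: total = 6+2 = 8
m=2,n=2: total = 8+4 = 12
m=2,n=3: total = 12+6 = 18
m=3,n=1: total = 18+3 = 21
m=3,n=2: total = 21+6 = 27
m=3,n=3: total = 27+9 = 36
m=4,n=1: total = 36+4 = 40
m=4,n=2: total = 40+8 = 48
m=4,n=3: total = 48+12 = 60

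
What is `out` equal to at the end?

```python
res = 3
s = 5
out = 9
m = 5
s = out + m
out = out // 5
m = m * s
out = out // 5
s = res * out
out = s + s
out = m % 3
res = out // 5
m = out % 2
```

1

s = 9+5 = 14
out = 9//5 = 1
m = 5*14 = 70
out = 1//5 = 0
s = 3*0 = 0
out = 0+0 = 0
out = 70%3 = 1
res = 1//5 = 0
m = 1%2 = 1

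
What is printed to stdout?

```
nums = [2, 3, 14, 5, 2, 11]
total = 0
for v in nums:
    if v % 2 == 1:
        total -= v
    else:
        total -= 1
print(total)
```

v=2: not odd, total = 0-1 = -1
v=3: odd, total = (-1)-3 = -4
v=14: not odd, total = (-4)-1 = -5
v=5: odd, total = (-5)-5 = -10
v=2: not odd, total = (-10)-1 = -11
v=11: odd, total = (-11)-11 = -22

-22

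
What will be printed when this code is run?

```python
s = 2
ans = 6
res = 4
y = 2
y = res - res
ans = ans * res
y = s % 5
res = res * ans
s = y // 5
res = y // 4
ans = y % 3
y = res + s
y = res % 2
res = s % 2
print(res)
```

0

y = 4-4 = 0
ans = 6*4 = 24
y = 2%5 = 2
res = 4*24 = 96
s = 2//5 = 0
res = 2//4 = 0
ans = 2%3 = 2
y = 0+0 = 0
y = 0%2 = 0
res = 0%2 = 0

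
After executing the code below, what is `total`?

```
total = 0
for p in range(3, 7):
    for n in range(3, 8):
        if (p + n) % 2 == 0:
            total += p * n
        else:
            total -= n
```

p=3,n=3: even sum, total = 0+9 = 9
p=3,n=4: odd sum, total = 9-4 = 5
p=3,n=5: even sum, total = 5+15 = 20
p=3,n=6: odd sum, total = 20-6 = 14
p=3,n=7: even sum, total = 14+21 = 35
p=4,n=3: odd sum, total = 35-3 = 32
p=4,n=4: even sum, total = 32+16 = 48
p=4,n=5: odd sum, total = 48-5 = 43
p=4,n=6: even sum, total = 43+24 = 67
p=4,n=7: odd sum, total = 67-7 = 60
p=5,n=3: even sum, total = 60+15 = 75
p=5,n=4: odd sum, total = 75-4 = 71
p=5,n=5: even sum, total = 71+25 = 96
p=5,n=6: odd sum, total = 96-6 = 90
p=5,n=7: even sum, total = 90+35 = 125
p=6,n=3: odd sum, total = 125-3 = 122
p=6,n=4: even sum, total = 122+24 = 146
p=6,n=5: odd sum, total = 146-5 = 141
p=6,n=6: even sum, total = 141+36 = 177
p=6,n=7: odd sum, total = 177-7 = 170

170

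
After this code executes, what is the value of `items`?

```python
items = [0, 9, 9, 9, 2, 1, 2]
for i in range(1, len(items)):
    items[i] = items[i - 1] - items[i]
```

[0, -9, -18, -27, -29, -30, -32]

i=1: items[1] = 0-9 = -9 → [0, -9, 9, 9, 2, 1, 2]
i=2: items[2] = (-9)-9 = -18 → [0, -9, -18, 9, 2, 1, 2]
i=3: items[3] = (-18)-9 = -27 → [0, -9, -18, -27, 2, 1, 2]
i=4: items[4] = (-27)-2 = -29 → [0, -9, -18, -27, -29, 1, 2]
i=5: items[5] = (-29)-1 = -30 → [0, -9, -18, -27, -29, -30, 2]
i=6: items[6] = (-30)-2 = -32 → [0, -9, -18, -27, -29, -30, -32]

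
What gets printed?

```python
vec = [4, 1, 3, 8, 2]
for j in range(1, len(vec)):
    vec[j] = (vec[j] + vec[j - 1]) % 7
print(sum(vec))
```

16

j=1: vec[1] = (1+4)%7 = 5 → [4, 5, 3, 8, 2]
j=2: vec[2] = (3+5)%7 = 1 → [4, 5, 1, 8, 2]
j=3: vec[3] = (8+1)%7 = 2 → [4, 5, 1, 2, 2]
j=4: vec[4] = (2+2)%7 = 4 → [4, 5, 1, 2, 4]
sum = 16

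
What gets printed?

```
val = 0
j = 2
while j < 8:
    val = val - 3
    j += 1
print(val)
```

-18

j=2: val = 0-3 = -3
j=3: val = (-3)-3 = -6
j=4: val = (-6)-3 = -9
j=5: val = (-9)-3 = -12
j=6: val = (-12)-3 = -15
j=7: val = (-15)-3 = -18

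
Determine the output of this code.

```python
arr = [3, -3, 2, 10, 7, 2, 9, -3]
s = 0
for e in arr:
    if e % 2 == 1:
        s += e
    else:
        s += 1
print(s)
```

e=3: odd, s = 0+3 = 3
e=-3: odd, s = 3+(-3) = 0
e=2: not odd, s = 0+1 = 1
e=10: not odd, s = 1+1 = 2
e=7: odd, s = 2+7 = 9
e=2: not odd, s = 9+1 = 10
e=9: odd, s = 10+9 = 19
e=-3: odd, s = 19+(-3) = 16

16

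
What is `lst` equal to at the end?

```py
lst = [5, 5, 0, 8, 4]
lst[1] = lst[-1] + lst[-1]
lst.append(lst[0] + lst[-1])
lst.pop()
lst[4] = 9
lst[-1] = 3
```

lst[1] = lst[-1]+lst[-1] = 4+4 = 8 → [5, 8, 0, 8, 4]
append lst[0]+lst[-1] = 5+4 = 9 → [5, 8, 0, 8, 4, 9]
pop() removes 9 → [5, 8, 0, 8, 4]
lst[4] = 9 → [5, 8, 0, 8, 9]
lst[-1] = 3 → [5, 8, 0, 8, 3]

[5, 8, 0, 8, 3]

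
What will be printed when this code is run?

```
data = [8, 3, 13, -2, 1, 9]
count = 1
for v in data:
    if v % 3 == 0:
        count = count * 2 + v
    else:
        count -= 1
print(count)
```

9

v=8: not %3==0, count = 1-1 = 0
v=3: %3==0, count = 0*2+3 = 3
v=13: not %3==0, count = 3-1 = 2
v=-2: not %3==0, count = 2-1 = 1
v=1: not %3==0, count = 1-1 = 0
v=9: %3==0, count = 0*2+9 = 9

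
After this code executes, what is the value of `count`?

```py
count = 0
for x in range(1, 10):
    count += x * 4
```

180

x=1: count = 0+1*4 = 4
x=2: count = 4+2*4 = 12
x=3: count = 12+3*4 = 24
x=4: count = 24+4*4 = 40
x=5: count = 40+5*4 = 60
x=6: count = 60+6*4 = 84
x=7: count = 84+7*4 = 112
x=8: count = 112+8*4 = 144
x=9: count = 144+9*4 = 180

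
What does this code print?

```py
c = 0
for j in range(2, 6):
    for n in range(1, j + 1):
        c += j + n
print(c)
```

j=2,n=1: c = 0+3 = 3
j=2,n=2: c = 3+4 = 7
j=3,n=1: c = 7+4 = 11
j=3,n=2: c = 11+5 = 16
j=3,n=3: c = 16+6 = 22
j=4,n=1: c = 22+5 = 27
j=4,n=2: c = 27+6 = 33
j=4,n=3: c = 33+7 = 40
j=4,n=4: c = 40+8 = 48
j=5,n=1: c = 48+6 = 54
j=5,n=2: c = 54+7 = 61
j=5,n=3: c = 61+8 = 69
j=5,n=4: c = 69+9 = 78
j=5,n=5: c = 78+10 = 88

88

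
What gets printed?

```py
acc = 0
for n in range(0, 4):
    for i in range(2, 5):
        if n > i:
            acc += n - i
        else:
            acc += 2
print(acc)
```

23

n=0,i=2: not 0>2, acc = 0+2 = 2
n=0,i=3: not 0>3, acc = 2+2 = 4
n=0,i=4: not 0>4, acc = 4+2 = 6
n=1,i=2: not 1>2, acc = 6+2 = 8
n=1,i=3: not 1>3, acc = 8+2 = 10
n=1,i=4: not 1>4, acc = 10+2 = 12
n=2,i=2: not 2>2, acc = 12+2 = 14
n=2,i=3: not 2>3, acc = 14+2 = 16
n=2,i=4: not 2>4, acc = 16+2 = 18
n=3,i=2: 3>2, acc = 18+1 = 19
n=3,i=3: not 3>3, acc = 19+2 = 21
n=3,i=4: not 3>4, acc = 21+2 = 23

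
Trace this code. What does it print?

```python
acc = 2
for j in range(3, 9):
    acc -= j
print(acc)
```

-31

j=3: acc = 2-3 = -1
j=4: acc = (-1)-4 = -5
j=5: acc = (-5)-5 = -10
j=6: acc = (-10)-6 = -16
j=7: acc = (-16)-7 = -23
j=8: acc = (-23)-8 = -31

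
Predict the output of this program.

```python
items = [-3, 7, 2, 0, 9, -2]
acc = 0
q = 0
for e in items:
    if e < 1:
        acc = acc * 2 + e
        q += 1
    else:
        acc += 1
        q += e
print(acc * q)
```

e=-3: <1, acc = 0*2+(-3) = -3; q=1
e=7: not <1, acc = (-3)+1 = -2; q=8
e=2: not <1, acc = (-2)+1 = -1; q=10
e=0: <1, acc = (-1)*2+0 = -2; q=11
e=9: not <1, acc = (-2)+1 = -1; q=20
e=-2: <1, acc = (-1)*2+(-2) = -4; q=21
acc*q = (-4)*21 = -84

-84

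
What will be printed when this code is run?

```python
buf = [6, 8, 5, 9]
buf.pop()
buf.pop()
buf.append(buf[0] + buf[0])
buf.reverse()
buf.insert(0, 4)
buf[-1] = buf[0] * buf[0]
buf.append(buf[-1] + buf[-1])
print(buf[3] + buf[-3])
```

24

pop() removes 9 → [6, 8, 5]
pop() removes 5 → [6, 8]
append buf[0]+buf[0] = 6+6 = 12 → [6, 8, 12]
reverse → [12, 8, 6]
insert 4 at 0 → [4, 12, 8, 6]
buf[-1] = buf[0]*buf[0] = 4*4 = 16 → [4, 12, 8, 16]
append buf[-1]+buf[-1] = 16+16 = 32 → [4, 12, 8, 16, 32]
buf[3]+buf[-3] = 16+8 = 24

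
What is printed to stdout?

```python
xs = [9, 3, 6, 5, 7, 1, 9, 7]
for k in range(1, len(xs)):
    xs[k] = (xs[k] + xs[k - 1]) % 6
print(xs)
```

[9, 0, 0, 5, 0, 1, 4, 5]

k=1: xs[1] = (3+9)%6 = 0 → [9, 0, 6, 5, 7, 1, 9, 7]
k=2: xs[2] = (6+0)%6 = 0 → [9, 0, 0, 5, 7, 1, 9, 7]
k=3: xs[3] = (5+0)%6 = 5 → [9, 0, 0, 5, 7, 1, 9, 7]
k=4: xs[4] = (7+5)%6 = 0 → [9, 0, 0, 5, 0, 1, 9, 7]
k=5: xs[5] = (1+0)%6 = 1 → [9, 0, 0, 5, 0, 1, 9, 7]
k=6: xs[6] = (9+1)%6 = 4 → [9, 0, 0, 5, 0, 1, 4, 7]
k=7: xs[7] = (7+4)%6 = 5 → [9, 0, 0, 5, 0, 1, 4, 5]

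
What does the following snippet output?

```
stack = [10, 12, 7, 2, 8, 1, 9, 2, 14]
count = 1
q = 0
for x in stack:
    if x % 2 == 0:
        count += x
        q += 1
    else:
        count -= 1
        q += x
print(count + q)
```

69

x=10: even, count = 1+10 = 11; q=1
x=12: even, count = 11+12 = 23; q=2
x=7: not even, count = 23-1 = 22; q=9
x=2: even, count = 22+2 = 24; q=10
x=8: even, count = 24+8 = 32; q=11
x=1: not even, count = 32-1 = 31; q=12
x=9: not even, count = 31-1 = 30; q=21
x=2: even, count = 30+2 = 32; q=22
x=14: even, count = 32+14 = 46; q=23
count+q = 46+23 = 69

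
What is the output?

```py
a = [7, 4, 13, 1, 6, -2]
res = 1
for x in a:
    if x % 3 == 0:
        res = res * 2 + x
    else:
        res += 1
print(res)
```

x=7: not %3==0, res = 1+1 = 2
x=4: not %3==0, res = 2+1 = 3
x=13: not %3==0, res = 3+1 = 4
x=1: not %3==0, res = 4+1 = 5
x=6: %3==0, res = 5*2+6 = 16
x=-2: not %3==0, res = 16+1 = 17

17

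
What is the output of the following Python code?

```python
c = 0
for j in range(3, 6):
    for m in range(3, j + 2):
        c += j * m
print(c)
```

j=3,m=3: c = 0+9 = 9
j=3,m=4: c = 9+12 = 21
j=4,m=3: c = 21+12 = 33
j=4,m=4: c = 33+16 = 49
j=4,m=5: c = 49+20 = 69
j=5,m=3: c = 69+15 = 84
j=5,m=4: c = 84+20 = 104
j=5,m=5: c = 104+25 = 129
j=5,m=6: c = 129+30 = 159

159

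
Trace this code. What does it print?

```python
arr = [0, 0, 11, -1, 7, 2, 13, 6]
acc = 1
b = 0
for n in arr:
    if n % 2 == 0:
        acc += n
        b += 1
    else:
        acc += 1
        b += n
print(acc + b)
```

n=0: even, acc = 1+0 = 1; b=1
n=0: even, acc = 1+0 = 1; b=2
n=11: not even, acc = 1+1 = 2; b=13
n=-1: not even, acc = 2+1 = 3; b=12
n=7: not even, acc = 3+1 = 4; b=19
n=2: even, acc = 4+2 = 6; b=20
n=13: not even, acc = 6+1 = 7; b=33
n=6: even, acc = 7+6 = 13; b=34
acc+b = 13+34 = 47

47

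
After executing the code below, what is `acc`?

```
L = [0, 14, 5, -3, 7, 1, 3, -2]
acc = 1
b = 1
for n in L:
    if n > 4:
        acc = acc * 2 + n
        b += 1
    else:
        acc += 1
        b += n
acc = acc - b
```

n=0: not >4, acc = 1+1 = 2; b=1
n=14: >4, acc = 2*2+14 = 18; b=2
n=5: >4, acc = 18*2+5 = 41; b=3
n=-3: not >4, acc = 41+1 = 42; b=0
n=7: >4, acc = 42*2+7 = 91; b=1
n=1: not >4, acc = 91+1 = 92; b=2
n=3: not >4, acc = 92+1 = 93; b=5
n=-2: not >4, acc = 93+1 = 94; b=3
acc-b = 94-3 = 91

91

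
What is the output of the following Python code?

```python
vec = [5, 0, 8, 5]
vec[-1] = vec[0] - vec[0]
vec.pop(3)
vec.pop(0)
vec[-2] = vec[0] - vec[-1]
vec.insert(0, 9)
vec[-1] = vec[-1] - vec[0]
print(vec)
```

vec[-1] = vec[0]-vec[0] = 5-5 = 0 → [5, 0, 8, 0]
pop(3) removes 0 → [5, 0, 8]
pop(0) removes 5 → [0, 8]
vec[-2] = vec[0]-vec[-1] = 0-8 = -8 → [-8, 8]
insert 9 at 0 → [9, -8, 8]
vec[-1] = vec[-1]-vec[0] = 8-9 = -1 → [9, -8, -1]

[9, -8, -1]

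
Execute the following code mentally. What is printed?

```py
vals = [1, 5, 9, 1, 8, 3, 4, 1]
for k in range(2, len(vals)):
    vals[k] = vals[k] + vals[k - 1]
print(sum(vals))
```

k=2: vals[2] = 9+5 = 14 → [1, 5, 14, 1, 8, 3, 4, 1]
k=3: vals[3] = 1+14 = 15 → [1, 5, 14, 15, 8, 3, 4, 1]
k=4: vals[4] = 8+15 = 23 → [1, 5, 14, 15, 23, 3, 4, 1]
k=5: vals[5] = 3+23 = 26 → [1, 5, 14, 15, 23, 26, 4, 1]
k=6: vals[6] = 4+26 = 30 → [1, 5, 14, 15, 23, 26, 30, 1]
k=7: vals[7] = 1+30 = 31 → [1, 5, 14, 15, 23, 26, 30, 31]
sum = 145

145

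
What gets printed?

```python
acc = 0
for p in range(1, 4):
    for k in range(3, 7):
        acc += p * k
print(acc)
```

p=1,k=3: acc = 0+3 = 3
p=1,k=4: acc = 3+4 = 7
p=1,k=5: acc = 7+5 = 12
p=1,k=6: acc = 12+6 = 18
p=2,k=3: acc = 18+6 = 24
p=2,k=4: acc = 24+8 = 32
p=2,k=5: acc = 32+10 = 42
p=2,k=6: acc = 42+12 = 54
p=3,k=3: acc = 54+9 = 63
p=3,k=4: acc = 63+12 = 75
p=3,k=5: acc = 75+15 = 90
p=3,k=6: acc = 90+18 = 108

108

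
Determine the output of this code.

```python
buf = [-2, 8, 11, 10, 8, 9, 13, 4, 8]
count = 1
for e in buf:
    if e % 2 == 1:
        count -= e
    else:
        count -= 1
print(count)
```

e=-2: not odd, count = 1-1 = 0
e=8: not odd, count = 0-1 = -1
e=11: odd, count = (-1)-11 = -12
e=10: not odd, count = (-12)-1 = -13
e=8: not odd, count = (-13)-1 = -14
e=9: odd, count = (-14)-9 = -23
e=13: odd, count = (-23)-13 = -36
e=4: not odd, count = (-36)-1 = -37
e=8: not odd, count = (-37)-1 = -38

-38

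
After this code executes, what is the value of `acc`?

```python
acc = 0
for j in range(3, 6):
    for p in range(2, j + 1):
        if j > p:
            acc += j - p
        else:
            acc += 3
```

j=3,p=2: 3>2, acc = 0+1 = 1
j=3,p=3: not 3>3, acc = 1+3 = 4
j=4,p=2: 4>2, acc = 4+2 = 6
j=4,p=3: 4>3, acc = 6+1 = 7
j=4,p=4: not 4>4, acc = 7+3 = 10
j=5,p=2: 5>2, acc = 10+3 = 13
j=5,p=3: 5>3, acc = 13+2 = 15
j=5,p=4: 5>4, acc = 15+1 = 16
j=5,p=5: not 5>5, acc = 16+3 = 19

19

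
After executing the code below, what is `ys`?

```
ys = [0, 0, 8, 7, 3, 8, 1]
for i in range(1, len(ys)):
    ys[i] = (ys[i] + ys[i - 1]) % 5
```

[0, 0, 3, 0, 3, 1, 2]

i=1: ys[1] = (0+0)%5 = 0 → [0, 0, 8, 7, 3, 8, 1]
i=2: ys[2] = (8+0)%5 = 3 → [0, 0, 3, 7, 3, 8, 1]
i=3: ys[3] = (7+3)%5 = 0 → [0, 0, 3, 0, 3, 8, 1]
i=4: ys[4] = (3+0)%5 = 3 → [0, 0, 3, 0, 3, 8, 1]
i=5: ys[5] = (8+3)%5 = 1 → [0, 0, 3, 0, 3, 1, 1]
i=6: ys[6] = (1+1)%5 = 2 → [0, 0, 3, 0, 3, 1, 2]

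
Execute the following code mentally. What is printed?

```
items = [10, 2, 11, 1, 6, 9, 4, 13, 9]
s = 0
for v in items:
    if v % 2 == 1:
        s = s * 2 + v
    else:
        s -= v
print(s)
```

-193

v=10: not odd, s = 0-10 = -10
v=2: not odd, s = (-10)-2 = -12
v=11: odd, s = (-12)*2+11 = -13
v=1: odd, s = (-13)*2+1 = -25
v=6: not odd, s = (-25)-6 = -31
v=9: odd, s = (-31)*2+9 = -53
v=4: not odd, s = (-53)-4 = -57
v=13: odd, s = (-57)*2+13 = -101
v=9: odd, s = (-101)*2+9 = -193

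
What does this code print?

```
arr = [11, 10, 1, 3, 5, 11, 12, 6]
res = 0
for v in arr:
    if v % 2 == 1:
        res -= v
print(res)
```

-31

v=11: odd, res = 0-11 = -11
v=10: not odd
v=1: odd, res = (-11)-1 = -12
v=3: odd, res = (-12)-3 = -15
v=5: odd, res = (-15)-5 = -20
v=11: odd, res = (-20)-11 = -31
v=12: not odd
v=6: not odd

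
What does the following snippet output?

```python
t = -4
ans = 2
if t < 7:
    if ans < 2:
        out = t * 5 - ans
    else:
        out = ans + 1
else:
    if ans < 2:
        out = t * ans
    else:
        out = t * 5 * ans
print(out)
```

3

t=-4, ans=2
t < 7 is True; ans < 2 is False
→ out = ans + 1 = 3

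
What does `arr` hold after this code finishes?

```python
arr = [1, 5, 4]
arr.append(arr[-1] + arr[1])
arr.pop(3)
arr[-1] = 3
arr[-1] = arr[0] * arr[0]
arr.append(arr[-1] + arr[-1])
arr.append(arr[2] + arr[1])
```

[1, 5, 1, 2, 6]

append arr[-1]+arr[1] = 4+5 = 9 → [1, 5, 4, 9]
pop(3) removes 9 → [1, 5, 4]
arr[-1] = 3 → [1, 5, 3]
arr[-1] = arr[0]*arr[0] = 1*1 = 1 → [1, 5, 1]
append arr[-1]+arr[-1] = 1+1 = 2 → [1, 5, 1, 2]
append arr[2]+arr[1] = 1+5 = 6 → [1, 5, 1, 2, 6]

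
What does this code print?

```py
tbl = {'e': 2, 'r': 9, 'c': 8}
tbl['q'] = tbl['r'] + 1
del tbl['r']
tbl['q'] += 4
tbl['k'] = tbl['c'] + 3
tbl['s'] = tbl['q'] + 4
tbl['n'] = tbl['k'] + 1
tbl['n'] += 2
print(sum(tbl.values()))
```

67

tbl['q'] = tbl['r']+1 = 10 → {'e': 2, 'r': 9, 'c': 8, 'q': 10}
del 'r' → {'e': 2, 'c': 8, 'q': 10}
tbl['q'] = 10+4 = 14 → {'e': 2, 'c': 8, 'q': 14}
tbl['k'] = tbl['c']+3 = 11 → {'e': 2, 'c': 8, 'q': 14, 'k': 11}
tbl['s'] = tbl['q']+4 = 18 → {'e': 2, 'c': 8, 'q': 14, 'k': 11, 's': 18}
tbl['n'] = tbl['k']+1 = 12 → {'e': 2, 'c': 8, 'q': 14, 'k': 11, 's': 18, 'n': 12}
tbl['n'] = 12+2 = 14 → {'e': 2, 'c': 8, 'q': 14, 'k': 11, 's': 18, 'n': 14}
sum of values = 67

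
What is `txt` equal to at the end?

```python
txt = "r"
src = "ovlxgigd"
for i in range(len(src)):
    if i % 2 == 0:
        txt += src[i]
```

i=0: add 'o' → 'ro'
i=1: skip
i=2: add 'l' → 'rol'
i=3: skip
i=4: add 'g' → 'rolg'
i=5: skip
i=6: add 'g' → 'rolgg'
i=7: skip

'rolgg'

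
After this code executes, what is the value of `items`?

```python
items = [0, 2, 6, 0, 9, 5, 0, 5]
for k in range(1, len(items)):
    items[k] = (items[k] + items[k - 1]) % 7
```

[0, 2, 1, 1, 3, 1, 1, 6]

k=1: items[1] = (2+0)%7 = 2 → [0, 2, 6, 0, 9, 5, 0, 5]
k=2: items[2] = (6+2)%7 = 1 → [0, 2, 1, 0, 9, 5, 0, 5]
k=3: items[3] = (0+1)%7 = 1 → [0, 2, 1, 1, 9, 5, 0, 5]
k=4: items[4] = (9+1)%7 = 3 → [0, 2, 1, 1, 3, 5, 0, 5]
k=5: items[5] = (5+3)%7 = 1 → [0, 2, 1, 1, 3, 1, 0, 5]
k=6: items[6] = (0+1)%7 = 1 → [0, 2, 1, 1, 3, 1, 1, 5]
k=7: items[7] = (5+1)%7 = 6 → [0, 2, 1, 1, 3, 1, 1, 6]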